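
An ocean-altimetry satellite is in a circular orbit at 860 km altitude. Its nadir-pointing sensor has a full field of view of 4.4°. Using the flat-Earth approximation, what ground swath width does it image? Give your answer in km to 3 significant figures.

Half-angle = 4.4°/2 = 2.2°.
Swath width ≈ 2h·tan(θ/2) = 2 × 860 × tan(2.2°) = 66.1 km.

66.1 km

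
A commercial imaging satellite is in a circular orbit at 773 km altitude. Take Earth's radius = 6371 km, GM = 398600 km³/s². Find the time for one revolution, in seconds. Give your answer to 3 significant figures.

Semi-major axis a = 6371 + 773 = 7144 km. Period T = 2π√(a³/μ) = 2π√(7144³/398600) = 6009.3 s = 100.15 min.

6010 seconds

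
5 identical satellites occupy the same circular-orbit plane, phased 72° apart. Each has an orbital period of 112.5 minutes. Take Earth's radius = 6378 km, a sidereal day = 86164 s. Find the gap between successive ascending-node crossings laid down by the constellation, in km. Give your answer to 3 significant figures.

T = 112.5 min = 6750.0 s.
Single-satellite node shift = (6750.0/86164) × 360° = 28.20°.
With 5 satellites evenly phased, successive equator crossings are 28.20/5 = 5.640° apart.
That is 5.640 × 111.3 = 628 km at the equator.

628 km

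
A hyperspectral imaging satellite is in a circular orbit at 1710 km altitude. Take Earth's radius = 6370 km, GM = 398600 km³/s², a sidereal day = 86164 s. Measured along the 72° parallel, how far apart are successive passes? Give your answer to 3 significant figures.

1040 km

Semi-major axis a = 6370 + 1710 = 8080 km. Period T = 2π√(a³/μ) = 2π√(8080³/398600) = 7228.2 s = 120.47 min.
Node shift per orbit = (7228.2/86164) × 360° = 30.20°.
Equatorial spacing = 30.20 × 111.2 km/° = 3358 km.
At 72° latitude, spacing = 3358 × cos(72°) = 1038 km.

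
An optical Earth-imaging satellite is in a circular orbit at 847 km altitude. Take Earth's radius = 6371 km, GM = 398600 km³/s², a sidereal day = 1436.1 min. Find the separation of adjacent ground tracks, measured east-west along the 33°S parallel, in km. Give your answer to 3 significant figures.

2380 km

Semi-major axis a = 6371 + 847 = 7218 km. Period T = 2π√(a³/μ) = 2π√(7218³/398600) = 6102.9 s = 101.72 min.
Node shift per orbit = (6102.9/86166) × 360° = 25.50°.
Equatorial spacing = 25.50 × 111.2 km/° = 2835 km.
At 33° latitude, spacing = 2835 × cos(33°) = 2378 km.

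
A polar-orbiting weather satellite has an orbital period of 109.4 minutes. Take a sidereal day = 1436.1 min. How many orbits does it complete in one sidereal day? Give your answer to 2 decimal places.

13.13

T = 109.4 min = 6564.0 s.
Orbits per sidereal day = 86166 / 6564.0 = 13.127.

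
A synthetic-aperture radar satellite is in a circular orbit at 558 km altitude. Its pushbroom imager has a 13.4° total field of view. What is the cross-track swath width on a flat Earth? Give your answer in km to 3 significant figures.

131 km

Half-angle = 13.4°/2 = 6.7°.
Swath width ≈ 2h·tan(θ/2) = 2 × 558 × tan(6.7°) = 131.1 km.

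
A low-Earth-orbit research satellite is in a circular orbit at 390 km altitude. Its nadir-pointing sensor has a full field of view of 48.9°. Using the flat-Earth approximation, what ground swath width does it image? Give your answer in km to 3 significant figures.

Half-angle = 48.9°/2 = 24.45°.
Swath width ≈ 2h·tan(θ/2) = 2 × 390 × tan(24.45°) = 354.6 km.

355 km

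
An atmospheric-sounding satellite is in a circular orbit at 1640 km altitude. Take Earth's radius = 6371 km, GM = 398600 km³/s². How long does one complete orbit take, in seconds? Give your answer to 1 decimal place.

Semi-major axis a = 6371 + 1640 = 8011 km. Period T = 2π√(a³/μ) = 2π√(8011³/398600) = 7135.8 s = 118.93 min.

7135.8 seconds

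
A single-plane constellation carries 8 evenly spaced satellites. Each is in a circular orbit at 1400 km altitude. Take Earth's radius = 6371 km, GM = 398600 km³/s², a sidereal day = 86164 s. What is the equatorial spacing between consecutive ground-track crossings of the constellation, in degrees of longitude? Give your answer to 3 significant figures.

Semi-major axis a = 6371 + 1400 = 7771 km. Period T = 2π√(a³/μ) = 2π√(7771³/398600) = 6817.5 s = 113.63 min.
Single-satellite node shift = (6817.5/86164) × 360° = 28.48°.
With 8 satellites evenly phased, successive equator crossings are 28.48/8 = 3.561° apart.

3.56°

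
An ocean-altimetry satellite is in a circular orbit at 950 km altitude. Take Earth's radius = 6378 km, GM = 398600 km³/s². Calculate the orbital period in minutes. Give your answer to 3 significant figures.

104 min

Semi-major axis a = 6378 + 950 = 7328 km. Period T = 2π√(a³/μ) = 2π√(7328³/398600) = 6242.9 s = 104.05 min.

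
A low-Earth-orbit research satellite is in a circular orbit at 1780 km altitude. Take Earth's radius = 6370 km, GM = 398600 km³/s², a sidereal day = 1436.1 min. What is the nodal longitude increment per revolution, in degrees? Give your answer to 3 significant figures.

Semi-major axis a = 6370 + 1780 = 8150 km. Period T = 2π√(a³/μ) = 2π√(8150³/398600) = 7322.3 s = 122.04 min.
During one orbit Earth rotates (7322.3 / 86166) × 360° = 30.59°.

30.6°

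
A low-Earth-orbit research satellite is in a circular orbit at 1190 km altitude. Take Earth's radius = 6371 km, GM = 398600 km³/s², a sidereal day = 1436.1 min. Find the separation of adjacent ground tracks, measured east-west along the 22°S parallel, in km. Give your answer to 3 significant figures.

Semi-major axis a = 6371 + 1190 = 7561 km. Period T = 2π√(a³/μ) = 2π√(7561³/398600) = 6543.0 s = 109.05 min.
Node shift per orbit = (6543.0/86166) × 360° = 27.34°.
Equatorial spacing = 27.34 × 111.2 km/° = 3040 km.
At 22° latitude, spacing = 3040 × cos(22°) = 2818 km.

2820 km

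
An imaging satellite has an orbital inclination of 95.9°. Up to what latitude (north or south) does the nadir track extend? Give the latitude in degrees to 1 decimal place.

84.1°

Retrograde orbit: the ground track reaches ±(180° − i) = ±(180 − 95.9) = ±84.1°.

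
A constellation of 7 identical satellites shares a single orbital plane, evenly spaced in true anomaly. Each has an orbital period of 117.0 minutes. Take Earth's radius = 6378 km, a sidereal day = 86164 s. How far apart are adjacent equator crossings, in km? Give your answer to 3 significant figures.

466 km

T = 117.0 min = 7020.0 s.
Single-satellite node shift = (7020.0/86164) × 360° = 29.33°.
With 7 satellites evenly phased, successive equator crossings are 29.33/7 = 4.190° apart.
That is 4.190 × 111.3 = 466 km at the equator.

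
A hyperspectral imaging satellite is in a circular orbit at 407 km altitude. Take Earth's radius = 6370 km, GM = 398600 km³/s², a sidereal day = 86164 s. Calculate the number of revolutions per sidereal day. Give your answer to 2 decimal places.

Semi-major axis a = 6370 + 407 = 6777 km. Period T = 2π√(a³/μ) = 2π√(6777³/398600) = 5552.2 s = 92.54 min.
Orbits per sidereal day = 86164 / 5552.2 = 15.519.

15.52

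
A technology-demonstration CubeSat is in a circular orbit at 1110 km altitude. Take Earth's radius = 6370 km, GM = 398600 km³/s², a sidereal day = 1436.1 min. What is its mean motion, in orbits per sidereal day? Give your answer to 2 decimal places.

13.38

Semi-major axis a = 6370 + 1110 = 7480 km. Period T = 2π√(a³/μ) = 2π√(7480³/398600) = 6438.2 s = 107.30 min.
Orbits per sidereal day = 86166 / 6438.2 = 13.384.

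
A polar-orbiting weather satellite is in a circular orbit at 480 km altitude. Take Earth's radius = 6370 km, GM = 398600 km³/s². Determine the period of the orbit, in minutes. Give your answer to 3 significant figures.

Semi-major axis a = 6370 + 480 = 6850 km. Period T = 2π√(a³/μ) = 2π√(6850³/398600) = 5642.2 s = 94.04 min.

94.0 min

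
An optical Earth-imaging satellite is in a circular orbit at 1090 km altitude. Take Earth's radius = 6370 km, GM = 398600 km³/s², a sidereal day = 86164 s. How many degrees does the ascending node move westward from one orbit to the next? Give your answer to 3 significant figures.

26.8°

Semi-major axis a = 6370 + 1090 = 7460 km. Period T = 2π√(a³/μ) = 2π√(7460³/398600) = 6412.4 s = 106.87 min.
During one orbit Earth rotates (6412.4 / 86164) × 360° = 26.79°.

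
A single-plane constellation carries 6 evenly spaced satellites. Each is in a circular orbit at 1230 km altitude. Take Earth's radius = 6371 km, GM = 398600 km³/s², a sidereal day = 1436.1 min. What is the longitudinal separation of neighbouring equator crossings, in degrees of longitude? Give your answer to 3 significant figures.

Semi-major axis a = 6371 + 1230 = 7601 km. Period T = 2π√(a³/μ) = 2π√(7601³/398600) = 6595.0 s = 109.92 min.
Single-satellite node shift = (6595.0/86166) × 360° = 27.55°.
With 6 satellites evenly phased, successive equator crossings are 27.55/6 = 4.592° apart.

4.59°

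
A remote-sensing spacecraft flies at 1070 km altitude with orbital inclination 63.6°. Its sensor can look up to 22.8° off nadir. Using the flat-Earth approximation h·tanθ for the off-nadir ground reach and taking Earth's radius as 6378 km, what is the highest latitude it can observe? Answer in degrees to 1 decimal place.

67.6°

For a prograde orbit the ground track reaches latitude ±i = ±63.6°.
Sensor half-swath on the ground ≈ 1070·tan(22.8°) = 450 km = 4.04° of latitude.
Maximum observable latitude ≈ 63.6 + 4.04 = 67.6°.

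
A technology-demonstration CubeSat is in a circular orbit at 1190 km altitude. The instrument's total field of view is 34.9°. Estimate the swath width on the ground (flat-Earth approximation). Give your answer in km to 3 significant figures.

Half-angle = 34.9°/2 = 17.45°.
Swath width ≈ 2h·tan(θ/2) = 2 × 1190 × tan(17.45°) = 748.1 km.

748 km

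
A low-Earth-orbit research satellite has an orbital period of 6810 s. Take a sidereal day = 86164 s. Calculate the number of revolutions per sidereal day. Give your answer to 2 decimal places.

12.65

Orbits per sidereal day = 86164 / 6810.0 = 12.653.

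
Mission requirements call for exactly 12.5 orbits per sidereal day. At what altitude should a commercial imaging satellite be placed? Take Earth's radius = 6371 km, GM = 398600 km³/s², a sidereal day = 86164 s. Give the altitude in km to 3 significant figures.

1460 km

Required period T = 86164 / 12.5 = 6893.1 s.
From T = 2π√(a³/μ): a = (μ T²/4π²)^(1/3) = (398600 × 6893.1² / 4π²)^(1/3) = 7828 km.
Altitude h = a − R = 7828 − 6371 = 1457 km.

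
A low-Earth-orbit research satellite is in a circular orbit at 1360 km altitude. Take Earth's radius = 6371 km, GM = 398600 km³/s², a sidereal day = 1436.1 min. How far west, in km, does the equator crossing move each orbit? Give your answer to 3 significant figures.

3140 km

Semi-major axis a = 6371 + 1360 = 7731 km. Period T = 2π√(a³/μ) = 2π√(7731³/398600) = 6765.0 s = 112.75 min.
During one orbit Earth rotates (6765.0 / 86166) × 360° = 28.26°.
At the equator that is 28.26° × (2π·6371/360) km/° = 28.26 × 111.2 = 3143 km.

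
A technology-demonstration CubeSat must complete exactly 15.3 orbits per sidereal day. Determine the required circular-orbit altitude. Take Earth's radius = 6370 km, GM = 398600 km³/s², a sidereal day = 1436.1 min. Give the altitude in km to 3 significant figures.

472 km

Required period T = 86166 / 15.3 = 5631.8 s.
From T = 2π√(a³/μ): a = (μ T²/4π²)^(1/3) = (398600 × 5631.8² / 4π²)^(1/3) = 6842 km.
Altitude h = a − R = 6842 − 6370 = 472 km.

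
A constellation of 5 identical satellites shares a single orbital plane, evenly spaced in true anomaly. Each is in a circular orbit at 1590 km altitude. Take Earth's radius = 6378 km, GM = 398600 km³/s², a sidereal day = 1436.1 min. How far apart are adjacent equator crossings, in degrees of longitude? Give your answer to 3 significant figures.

5.91°

Semi-major axis a = 6378 + 1590 = 7968 km. Period T = 2π√(a³/μ) = 2π√(7968³/398600) = 7078.4 s = 117.97 min.
Single-satellite node shift = (7078.4/86166) × 360° = 29.57°.
With 5 satellites evenly phased, successive equator crossings are 29.57/5 = 5.915° apart.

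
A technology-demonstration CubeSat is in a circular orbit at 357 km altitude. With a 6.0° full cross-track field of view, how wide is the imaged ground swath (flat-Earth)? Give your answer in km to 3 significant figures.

37.4 km

Half-angle = 6.0°/2 = 3°.
Swath width ≈ 2h·tan(θ/2) = 2 × 357 × tan(3°) = 37.4 km.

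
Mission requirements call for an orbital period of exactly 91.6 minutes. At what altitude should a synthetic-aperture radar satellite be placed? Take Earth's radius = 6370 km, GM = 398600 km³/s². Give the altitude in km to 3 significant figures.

T = 91.6 min = 5496.0 s.
From T = 2π√(a³/μ): a = (μ T²/4π²)^(1/3) = (398600 × 5496.0² / 4π²)^(1/3) = 6731 km.
Altitude h = a − R = 6731 − 6370 = 361 km.

361 km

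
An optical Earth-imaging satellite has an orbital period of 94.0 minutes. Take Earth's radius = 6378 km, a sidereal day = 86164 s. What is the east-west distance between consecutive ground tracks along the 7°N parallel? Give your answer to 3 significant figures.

2600 km

T = 94.0 min = 5640.0 s.
Node shift per orbit = (5640.0/86164) × 360° = 23.56°.
Equatorial spacing = 23.56 × 111.3 km/° = 2623 km.
At 7° latitude, spacing = 2623 × cos(7°) = 2604 km.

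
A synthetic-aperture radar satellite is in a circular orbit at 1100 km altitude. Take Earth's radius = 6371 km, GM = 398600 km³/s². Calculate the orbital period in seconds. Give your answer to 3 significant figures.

Semi-major axis a = 6371 + 1100 = 7471 km. Period T = 2π√(a³/μ) = 2π√(7471³/398600) = 6426.6 s = 107.11 min.

6430 seconds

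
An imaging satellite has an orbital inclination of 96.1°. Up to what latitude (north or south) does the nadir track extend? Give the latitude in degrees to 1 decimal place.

Retrograde orbit: the ground track reaches ±(180° − i) = ±(180 − 96.1) = ±83.9°.

83.9°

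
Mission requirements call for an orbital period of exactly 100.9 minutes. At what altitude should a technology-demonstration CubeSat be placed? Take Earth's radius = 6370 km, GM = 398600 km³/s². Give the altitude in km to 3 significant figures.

809 km

T = 100.9 min = 6054.0 s.
From T = 2π√(a³/μ): a = (μ T²/4π²)^(1/3) = (398600 × 6054.0² / 4π²)^(1/3) = 7179 km.
Altitude h = a − R = 7179 − 6370 = 809 km.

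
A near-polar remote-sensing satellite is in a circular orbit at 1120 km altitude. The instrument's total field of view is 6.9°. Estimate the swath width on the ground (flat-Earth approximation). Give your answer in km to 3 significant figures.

Half-angle = 6.9°/2 = 3.45°.
Swath width ≈ 2h·tan(θ/2) = 2 × 1120 × tan(3.45°) = 135.0 km.

135 km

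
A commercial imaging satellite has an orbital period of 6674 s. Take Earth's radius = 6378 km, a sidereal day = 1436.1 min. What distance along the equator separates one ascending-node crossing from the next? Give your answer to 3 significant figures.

During one orbit Earth rotates (6674.0 / 86166) × 360° = 27.88°.
At the equator that is 27.88° × (2π·6378/360) km/° = 27.88 × 111.3 = 3104 km.

3100 km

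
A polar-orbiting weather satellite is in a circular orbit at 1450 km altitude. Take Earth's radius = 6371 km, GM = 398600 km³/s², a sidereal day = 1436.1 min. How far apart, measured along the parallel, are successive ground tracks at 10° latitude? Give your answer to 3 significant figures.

3150 km

Semi-major axis a = 6371 + 1450 = 7821 km. Period T = 2π√(a³/μ) = 2π√(7821³/398600) = 6883.4 s = 114.72 min.
Node shift per orbit = (6883.4/86166) × 360° = 28.76°.
Equatorial spacing = 28.76 × 111.2 km/° = 3198 km.
At 10° latitude, spacing = 3198 × cos(10°) = 3149 km.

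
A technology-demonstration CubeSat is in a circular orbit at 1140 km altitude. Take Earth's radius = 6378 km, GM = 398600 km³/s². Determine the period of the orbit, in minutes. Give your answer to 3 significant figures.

Semi-major axis a = 6378 + 1140 = 7518 km. Period T = 2π√(a³/μ) = 2π√(7518³/398600) = 6487.3 s = 108.12 min.

108 min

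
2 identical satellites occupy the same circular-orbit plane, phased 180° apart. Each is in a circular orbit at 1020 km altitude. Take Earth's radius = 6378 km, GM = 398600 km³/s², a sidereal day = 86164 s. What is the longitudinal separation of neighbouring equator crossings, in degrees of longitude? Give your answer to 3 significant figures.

13.2°

Semi-major axis a = 6378 + 1020 = 7398 km. Period T = 2π√(a³/μ) = 2π√(7398³/398600) = 6332.6 s = 105.54 min.
Single-satellite node shift = (6332.6/86164) × 360° = 26.46°.
With 2 satellites evenly phased, successive equator crossings are 26.46/2 = 13.229° apart.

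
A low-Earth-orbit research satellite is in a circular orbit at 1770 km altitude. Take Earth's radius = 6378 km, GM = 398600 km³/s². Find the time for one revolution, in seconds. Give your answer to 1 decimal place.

7319.6 seconds

Semi-major axis a = 6378 + 1770 = 8148 km. Period T = 2π√(a³/μ) = 2π√(8148³/398600) = 7319.6 s = 121.99 min.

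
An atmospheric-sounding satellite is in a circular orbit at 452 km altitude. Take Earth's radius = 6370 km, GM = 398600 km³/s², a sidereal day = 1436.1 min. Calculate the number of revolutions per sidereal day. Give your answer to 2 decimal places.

15.37

Semi-major axis a = 6370 + 452 = 6822 km. Period T = 2π√(a³/μ) = 2π√(6822³/398600) = 5607.6 s = 93.46 min.
Orbits per sidereal day = 86166 / 5607.6 = 15.366.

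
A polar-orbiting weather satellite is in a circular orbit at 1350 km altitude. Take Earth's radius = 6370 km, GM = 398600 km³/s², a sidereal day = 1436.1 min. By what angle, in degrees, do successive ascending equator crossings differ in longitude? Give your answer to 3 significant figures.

28.2°

Semi-major axis a = 6370 + 1350 = 7720 km. Period T = 2π√(a³/μ) = 2π√(7720³/398600) = 6750.5 s = 112.51 min.
During one orbit Earth rotates (6750.5 / 86166) × 360° = 28.20°.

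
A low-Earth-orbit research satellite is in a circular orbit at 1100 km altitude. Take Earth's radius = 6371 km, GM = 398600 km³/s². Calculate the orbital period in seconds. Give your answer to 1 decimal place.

Semi-major axis a = 6371 + 1100 = 7471 km. Period T = 2π√(a³/μ) = 2π√(7471³/398600) = 6426.6 s = 107.11 min.

6426.6 seconds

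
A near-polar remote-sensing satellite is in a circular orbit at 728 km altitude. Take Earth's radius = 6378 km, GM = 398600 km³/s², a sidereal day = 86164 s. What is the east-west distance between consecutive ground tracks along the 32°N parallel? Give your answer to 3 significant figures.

Semi-major axis a = 6378 + 728 = 7106 km. Period T = 2π√(a³/μ) = 2π√(7106³/398600) = 5961.4 s = 99.36 min.
Node shift per orbit = (5961.4/86164) × 360° = 24.91°.
Equatorial spacing = 24.91 × 111.3 km/° = 2773 km.
At 32° latitude, spacing = 2773 × cos(32°) = 2351 km.

2350 km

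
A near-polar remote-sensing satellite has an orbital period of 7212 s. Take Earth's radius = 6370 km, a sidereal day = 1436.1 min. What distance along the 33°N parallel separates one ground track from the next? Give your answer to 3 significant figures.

Node shift per orbit = (7212.0/86166) × 360° = 30.13°.
Equatorial spacing = 30.13 × 111.2 km/° = 3350 km.
At 33° latitude, spacing = 3350 × cos(33°) = 2810 km.

2810 km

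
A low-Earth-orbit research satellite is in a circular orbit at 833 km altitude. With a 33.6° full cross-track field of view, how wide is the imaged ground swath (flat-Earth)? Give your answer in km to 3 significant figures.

Half-angle = 33.6°/2 = 16.8°.
Swath width ≈ 2h·tan(θ/2) = 2 × 833 × tan(16.8°) = 503.0 km.

503 km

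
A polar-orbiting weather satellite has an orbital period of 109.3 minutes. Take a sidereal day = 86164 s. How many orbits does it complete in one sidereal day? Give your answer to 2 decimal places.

13.14

T = 109.3 min = 6558.0 s.
Orbits per sidereal day = 86164 / 6558.0 = 13.139.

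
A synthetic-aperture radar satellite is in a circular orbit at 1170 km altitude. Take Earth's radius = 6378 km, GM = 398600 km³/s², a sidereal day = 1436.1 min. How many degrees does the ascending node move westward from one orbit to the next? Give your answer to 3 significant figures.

Semi-major axis a = 6378 + 1170 = 7548 km. Period T = 2π√(a³/μ) = 2π√(7548³/398600) = 6526.2 s = 108.77 min.
During one orbit Earth rotates (6526.2 / 86166) × 360° = 27.27°.

27.3°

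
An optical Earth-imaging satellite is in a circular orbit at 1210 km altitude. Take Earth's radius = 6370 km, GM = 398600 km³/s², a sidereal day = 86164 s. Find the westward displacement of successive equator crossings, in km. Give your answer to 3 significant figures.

3050 km

Semi-major axis a = 6370 + 1210 = 7580 km. Period T = 2π√(a³/μ) = 2π√(7580³/398600) = 6567.7 s = 109.46 min.
During one orbit Earth rotates (6567.7 / 86164) × 360° = 27.44°.
At the equator that is 27.44° × (2π·6370/360) km/° = 27.44 × 111.2 = 3051 km.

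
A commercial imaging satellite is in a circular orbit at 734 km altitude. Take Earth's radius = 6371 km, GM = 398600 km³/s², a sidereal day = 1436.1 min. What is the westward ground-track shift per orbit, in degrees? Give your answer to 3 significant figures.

24.9°

Semi-major axis a = 6371 + 734 = 7105 km. Period T = 2π√(a³/μ) = 2π√(7105³/398600) = 5960.2 s = 99.34 min.
During one orbit Earth rotates (5960.2 / 86166) × 360° = 24.90°.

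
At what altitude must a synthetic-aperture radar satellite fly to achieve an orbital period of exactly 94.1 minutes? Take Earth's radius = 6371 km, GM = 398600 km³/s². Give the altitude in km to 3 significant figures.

482 km

T = 94.1 min = 5646.0 s.
From T = 2π√(a³/μ): a = (μ T²/4π²)^(1/3) = (398600 × 5646.0² / 4π²)^(1/3) = 6853 km.
Altitude h = a − R = 6853 − 6371 = 482 km.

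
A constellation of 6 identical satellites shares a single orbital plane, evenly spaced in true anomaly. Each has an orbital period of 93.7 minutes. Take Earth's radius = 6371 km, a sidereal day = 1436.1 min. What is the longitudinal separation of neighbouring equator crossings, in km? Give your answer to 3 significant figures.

435 km

T = 93.7 min = 5622.0 s.
Single-satellite node shift = (5622.0/86166) × 360° = 23.49°.
With 6 satellites evenly phased, successive equator crossings are 23.49/6 = 3.915° apart.
That is 3.915 × 111.2 = 435 km at the equator.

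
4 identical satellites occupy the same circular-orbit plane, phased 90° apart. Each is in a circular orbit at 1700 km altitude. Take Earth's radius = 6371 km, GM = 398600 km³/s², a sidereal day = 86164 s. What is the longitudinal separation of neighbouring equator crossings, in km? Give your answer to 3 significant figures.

838 km

Semi-major axis a = 6371 + 1700 = 8071 km. Period T = 2π√(a³/μ) = 2π√(8071³/398600) = 7216.1 s = 120.27 min.
Single-satellite node shift = (7216.1/86164) × 360° = 30.15°.
With 4 satellites evenly phased, successive equator crossings are 30.15/4 = 7.537° apart.
That is 7.537 × 111.2 = 838 km at the equator.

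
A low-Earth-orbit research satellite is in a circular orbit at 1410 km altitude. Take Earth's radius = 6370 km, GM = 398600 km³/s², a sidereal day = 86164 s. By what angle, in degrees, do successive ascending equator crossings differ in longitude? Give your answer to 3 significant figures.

28.5°

Semi-major axis a = 6370 + 1410 = 7780 km. Period T = 2π√(a³/μ) = 2π√(7780³/398600) = 6829.4 s = 113.82 min.
During one orbit Earth rotates (6829.4 / 86164) × 360° = 28.53°.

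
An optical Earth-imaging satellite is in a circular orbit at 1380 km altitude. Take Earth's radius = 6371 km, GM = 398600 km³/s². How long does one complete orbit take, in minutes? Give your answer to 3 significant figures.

Semi-major axis a = 6371 + 1380 = 7751 km. Period T = 2π√(a³/μ) = 2π√(7751³/398600) = 6791.2 s = 113.19 min.

113 min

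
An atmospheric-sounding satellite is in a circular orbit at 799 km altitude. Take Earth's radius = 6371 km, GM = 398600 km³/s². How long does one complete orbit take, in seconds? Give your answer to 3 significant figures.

6040 seconds

Semi-major axis a = 6371 + 799 = 7170 km. Period T = 2π√(a³/μ) = 2π√(7170³/398600) = 6042.1 s = 100.70 min.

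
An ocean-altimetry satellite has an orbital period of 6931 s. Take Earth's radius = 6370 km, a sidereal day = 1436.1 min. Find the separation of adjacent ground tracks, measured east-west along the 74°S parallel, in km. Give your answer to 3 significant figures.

887 km

Node shift per orbit = (6931.0/86166) × 360° = 28.96°.
Equatorial spacing = 28.96 × 111.2 km/° = 3219 km.
At 74° latitude, spacing = 3219 × cos(74°) = 887 km.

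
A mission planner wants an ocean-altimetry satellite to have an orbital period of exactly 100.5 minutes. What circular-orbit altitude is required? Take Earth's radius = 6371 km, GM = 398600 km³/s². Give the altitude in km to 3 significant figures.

789 km

T = 100.5 min = 6030.0 s.
From T = 2π√(a³/μ): a = (μ T²/4π²)^(1/3) = (398600 × 6030.0² / 4π²)^(1/3) = 7160 km.
Altitude h = a − R = 7160 − 6371 = 789 km.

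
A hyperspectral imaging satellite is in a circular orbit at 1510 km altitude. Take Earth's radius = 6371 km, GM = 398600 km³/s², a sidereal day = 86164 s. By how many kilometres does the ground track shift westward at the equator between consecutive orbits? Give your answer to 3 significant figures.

3230 km

Semi-major axis a = 6371 + 1510 = 7881 km. Period T = 2π√(a³/μ) = 2π√(7881³/398600) = 6962.8 s = 116.05 min.
During one orbit Earth rotates (6962.8 / 86164) × 360° = 29.09°.
At the equator that is 29.09° × (2π·6371/360) km/° = 29.09 × 111.2 = 3235 km.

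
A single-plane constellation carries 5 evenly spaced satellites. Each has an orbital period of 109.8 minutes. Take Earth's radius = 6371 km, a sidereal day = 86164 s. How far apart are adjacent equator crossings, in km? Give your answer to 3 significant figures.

T = 109.8 min = 6588.0 s.
Single-satellite node shift = (6588.0/86164) × 360° = 27.53°.
With 5 satellites evenly phased, successive equator crossings are 27.53/5 = 5.505° apart.
That is 5.505 × 111.2 = 612 km at the equator.

612 km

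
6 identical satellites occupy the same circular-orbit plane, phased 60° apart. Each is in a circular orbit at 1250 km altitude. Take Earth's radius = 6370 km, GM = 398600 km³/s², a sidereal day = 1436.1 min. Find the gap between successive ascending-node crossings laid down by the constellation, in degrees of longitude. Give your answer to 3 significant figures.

Semi-major axis a = 6370 + 1250 = 7620 km. Period T = 2π√(a³/μ) = 2π√(7620³/398600) = 6619.8 s = 110.33 min.
Single-satellite node shift = (6619.8/86166) × 360° = 27.66°.
With 6 satellites evenly phased, successive equator crossings are 27.66/6 = 4.610° apart.

4.61°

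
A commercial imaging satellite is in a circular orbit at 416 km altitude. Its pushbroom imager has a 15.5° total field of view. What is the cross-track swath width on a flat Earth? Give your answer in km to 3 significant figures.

113 km

Half-angle = 15.5°/2 = 7.75°.
Swath width ≈ 2h·tan(θ/2) = 2 × 416 × tan(7.75°) = 113.2 km.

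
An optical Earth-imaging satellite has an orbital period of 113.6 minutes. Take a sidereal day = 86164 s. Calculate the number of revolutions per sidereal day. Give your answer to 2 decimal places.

12.64

T = 113.6 min = 6816.0 s.
Orbits per sidereal day = 86164 / 6816.0 = 12.641.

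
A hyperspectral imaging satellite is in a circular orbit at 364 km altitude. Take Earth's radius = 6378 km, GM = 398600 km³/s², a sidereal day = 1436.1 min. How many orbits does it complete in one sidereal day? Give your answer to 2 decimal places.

Semi-major axis a = 6378 + 364 = 6742 km. Period T = 2π√(a³/μ) = 2π√(6742³/398600) = 5509.3 s = 91.82 min.
Orbits per sidereal day = 86166 / 5509.3 = 15.640.

15.64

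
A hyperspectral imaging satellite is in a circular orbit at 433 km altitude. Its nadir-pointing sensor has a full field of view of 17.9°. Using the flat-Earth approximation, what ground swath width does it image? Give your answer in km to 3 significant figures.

Half-angle = 17.9°/2 = 8.95°.
Swath width ≈ 2h·tan(θ/2) = 2 × 433 × tan(8.95°) = 136.4 km.

136 km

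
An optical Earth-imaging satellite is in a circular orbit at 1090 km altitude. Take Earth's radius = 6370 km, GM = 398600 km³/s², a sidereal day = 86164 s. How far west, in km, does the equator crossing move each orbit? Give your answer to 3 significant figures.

Semi-major axis a = 6370 + 1090 = 7460 km. Period T = 2π√(a³/μ) = 2π√(7460³/398600) = 6412.4 s = 106.87 min.
During one orbit Earth rotates (6412.4 / 86164) × 360° = 26.79°.
At the equator that is 26.79° × (2π·6370/360) km/° = 26.79 × 111.2 = 2979 km.

2980 km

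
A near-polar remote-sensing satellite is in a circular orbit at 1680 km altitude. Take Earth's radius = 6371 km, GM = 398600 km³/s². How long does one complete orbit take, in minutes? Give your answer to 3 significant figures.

Semi-major axis a = 6371 + 1680 = 8051 km. Period T = 2π√(a³/μ) = 2π√(8051³/398600) = 7189.3 s = 119.82 min.

120 min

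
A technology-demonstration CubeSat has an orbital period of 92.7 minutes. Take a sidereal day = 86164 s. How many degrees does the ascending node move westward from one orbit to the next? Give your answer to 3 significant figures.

23.2°

T = 92.7 min = 5562.0 s.
During one orbit Earth rotates (5562.0 / 86164) × 360° = 23.24°.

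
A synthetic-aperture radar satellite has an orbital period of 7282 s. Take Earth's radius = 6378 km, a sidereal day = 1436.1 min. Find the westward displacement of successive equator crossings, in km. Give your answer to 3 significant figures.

3390 km

During one orbit Earth rotates (7282.0 / 86166) × 360° = 30.42°.
At the equator that is 30.42° × (2π·6378/360) km/° = 30.42 × 111.3 = 3387 km.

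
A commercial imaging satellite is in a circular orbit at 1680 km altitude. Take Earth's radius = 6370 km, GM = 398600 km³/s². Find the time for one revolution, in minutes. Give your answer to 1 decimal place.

119.8 min

Semi-major axis a = 6370 + 1680 = 8050 km. Period T = 2π√(a³/μ) = 2π√(8050³/398600) = 7187.9 s = 119.80 min.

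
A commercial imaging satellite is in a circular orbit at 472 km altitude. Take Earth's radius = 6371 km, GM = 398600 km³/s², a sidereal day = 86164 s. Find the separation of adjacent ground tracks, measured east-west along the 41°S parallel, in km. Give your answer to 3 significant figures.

Semi-major axis a = 6371 + 472 = 6843 km. Period T = 2π√(a³/μ) = 2π√(6843³/398600) = 5633.5 s = 93.89 min.
Node shift per orbit = (5633.5/86164) × 360° = 23.54°.
Equatorial spacing = 23.54 × 111.2 km/° = 2617 km.
At 41° latitude, spacing = 2617 × cos(41°) = 1975 km.

1980 km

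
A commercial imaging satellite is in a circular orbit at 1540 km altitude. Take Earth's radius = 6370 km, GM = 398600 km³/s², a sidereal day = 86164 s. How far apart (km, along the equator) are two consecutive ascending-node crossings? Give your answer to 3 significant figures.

Semi-major axis a = 6370 + 1540 = 7910 km. Period T = 2π√(a³/μ) = 2π√(7910³/398600) = 7001.3 s = 116.69 min.
During one orbit Earth rotates (7001.3 / 86164) × 360° = 29.25°.
At the equator that is 29.25° × (2π·6370/360) km/° = 29.25 × 111.2 = 3252 km.

3250 km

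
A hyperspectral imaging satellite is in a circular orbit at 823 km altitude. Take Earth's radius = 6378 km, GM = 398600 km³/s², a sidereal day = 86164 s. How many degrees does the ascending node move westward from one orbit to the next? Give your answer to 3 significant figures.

Semi-major axis a = 6378 + 823 = 7201 km. Period T = 2π√(a³/μ) = 2π√(7201³/398600) = 6081.4 s = 101.36 min.
During one orbit Earth rotates (6081.4 / 86164) × 360° = 25.41°.

25.4°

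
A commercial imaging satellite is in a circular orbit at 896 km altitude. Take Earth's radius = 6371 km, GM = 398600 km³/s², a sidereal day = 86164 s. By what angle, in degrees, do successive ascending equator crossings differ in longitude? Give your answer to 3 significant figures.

25.8°

Semi-major axis a = 6371 + 896 = 7267 km. Period T = 2π√(a³/μ) = 2π√(7267³/398600) = 6165.2 s = 102.75 min.
During one orbit Earth rotates (6165.2 / 86164) × 360° = 25.76°.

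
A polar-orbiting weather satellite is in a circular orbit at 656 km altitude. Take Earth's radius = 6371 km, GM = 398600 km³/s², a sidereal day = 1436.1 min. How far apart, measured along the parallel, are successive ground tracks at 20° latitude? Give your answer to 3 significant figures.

2560 km

Semi-major axis a = 6371 + 656 = 7027 km. Period T = 2π√(a³/μ) = 2π√(7027³/398600) = 5862.3 s = 97.70 min.
Node shift per orbit = (5862.3/86166) × 360° = 24.49°.
Equatorial spacing = 24.49 × 111.2 km/° = 2723 km.
At 20° latitude, spacing = 2723 × cos(20°) = 2559 km.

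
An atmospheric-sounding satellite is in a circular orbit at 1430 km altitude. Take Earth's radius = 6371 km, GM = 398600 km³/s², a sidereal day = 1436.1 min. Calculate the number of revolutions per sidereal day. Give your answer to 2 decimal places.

Semi-major axis a = 6371 + 1430 = 7801 km. Period T = 2π√(a³/μ) = 2π√(7801³/398600) = 6857.0 s = 114.28 min.
Orbits per sidereal day = 86166 / 6857.0 = 12.566.

12.57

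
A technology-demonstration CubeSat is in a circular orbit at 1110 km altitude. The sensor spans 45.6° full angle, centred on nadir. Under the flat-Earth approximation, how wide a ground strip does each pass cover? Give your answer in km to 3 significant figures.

933 km

Half-angle = 45.6°/2 = 22.8°.
Swath width ≈ 2h·tan(θ/2) = 2 × 1110 × tan(22.8°) = 933.2 km.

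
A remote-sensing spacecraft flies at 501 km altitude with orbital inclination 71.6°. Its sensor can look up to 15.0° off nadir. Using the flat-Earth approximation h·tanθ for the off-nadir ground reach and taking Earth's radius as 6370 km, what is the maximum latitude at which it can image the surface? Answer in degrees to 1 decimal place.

72.8°

For a prograde orbit the ground track reaches latitude ±i = ±71.6°.
Sensor half-swath on the ground ≈ 501·tan(15.0°) = 134 km = 1.21° of latitude.
Maximum observable latitude ≈ 71.6 + 1.21 = 72.8°.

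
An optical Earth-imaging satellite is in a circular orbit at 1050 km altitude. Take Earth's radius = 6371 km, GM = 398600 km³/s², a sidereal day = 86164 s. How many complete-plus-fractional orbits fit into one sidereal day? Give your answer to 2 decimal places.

13.54

Semi-major axis a = 6371 + 1050 = 7421 km. Period T = 2π√(a³/μ) = 2π√(7421³/398600) = 6362.2 s = 106.04 min.
Orbits per sidereal day = 86164 / 6362.2 = 13.543.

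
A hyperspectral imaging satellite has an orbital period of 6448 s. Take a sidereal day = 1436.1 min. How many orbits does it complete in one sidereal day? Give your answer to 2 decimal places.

Orbits per sidereal day = 86166 / 6448.0 = 13.363.

13.36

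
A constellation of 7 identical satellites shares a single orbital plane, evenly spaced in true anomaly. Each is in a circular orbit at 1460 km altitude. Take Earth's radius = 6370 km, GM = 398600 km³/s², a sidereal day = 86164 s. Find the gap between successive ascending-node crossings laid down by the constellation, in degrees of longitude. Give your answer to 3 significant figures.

4.12°

Semi-major axis a = 6370 + 1460 = 7830 km. Period T = 2π√(a³/μ) = 2π√(7830³/398600) = 6895.3 s = 114.92 min.
Single-satellite node shift = (6895.3/86164) × 360° = 28.81°.
With 7 satellites evenly phased, successive equator crossings are 28.81/7 = 4.116° apart.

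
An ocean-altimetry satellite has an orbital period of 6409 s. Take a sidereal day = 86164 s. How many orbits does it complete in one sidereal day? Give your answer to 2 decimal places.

13.44

Orbits per sidereal day = 86164 / 6409.0 = 13.444.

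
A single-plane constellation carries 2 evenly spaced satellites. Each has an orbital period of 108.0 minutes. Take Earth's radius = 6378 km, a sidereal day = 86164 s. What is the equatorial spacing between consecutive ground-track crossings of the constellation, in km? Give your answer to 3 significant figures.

1510 km

T = 108.0 min = 6480.0 s.
Single-satellite node shift = (6480.0/86164) × 360° = 27.07°.
With 2 satellites evenly phased, successive equator crossings are 27.07/2 = 13.537° apart.
That is 13.537 × 111.3 = 1507 km at the equator.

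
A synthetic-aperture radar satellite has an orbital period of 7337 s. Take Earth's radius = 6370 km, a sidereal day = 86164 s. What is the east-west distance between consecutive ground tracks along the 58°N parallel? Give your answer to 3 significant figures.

Node shift per orbit = (7337.0/86164) × 360° = 30.65°.
Equatorial spacing = 30.65 × 111.2 km/° = 3408 km.
At 58° latitude, spacing = 3408 × cos(58°) = 1806 km.

1810 km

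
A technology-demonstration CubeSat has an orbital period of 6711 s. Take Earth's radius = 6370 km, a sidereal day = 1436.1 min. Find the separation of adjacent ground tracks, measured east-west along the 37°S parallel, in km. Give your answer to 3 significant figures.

Node shift per orbit = (6711.0/86166) × 360° = 28.04°.
Equatorial spacing = 28.04 × 111.2 km/° = 3117 km.
At 37° latitude, spacing = 3117 × cos(37°) = 2490 km.

2490 km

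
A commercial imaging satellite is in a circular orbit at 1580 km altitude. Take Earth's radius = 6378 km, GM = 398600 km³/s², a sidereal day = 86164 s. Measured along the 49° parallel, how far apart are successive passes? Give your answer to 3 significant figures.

2160 km

Semi-major axis a = 6378 + 1580 = 7958 km. Period T = 2π√(a³/μ) = 2π√(7958³/398600) = 7065.1 s = 117.75 min.
Node shift per orbit = (7065.1/86164) × 360° = 29.52°.
Equatorial spacing = 29.52 × 111.3 km/° = 3286 km.
At 49° latitude, spacing = 3286 × cos(49°) = 2156 km.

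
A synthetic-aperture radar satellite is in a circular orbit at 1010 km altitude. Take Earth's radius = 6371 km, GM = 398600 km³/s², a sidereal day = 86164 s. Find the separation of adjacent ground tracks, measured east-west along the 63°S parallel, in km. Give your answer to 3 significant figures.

1330 km

Semi-major axis a = 6371 + 1010 = 7381 km. Period T = 2π√(a³/μ) = 2π√(7381³/398600) = 6310.8 s = 105.18 min.
Node shift per orbit = (6310.8/86164) × 360° = 26.37°.
Equatorial spacing = 26.37 × 111.2 km/° = 2932 km.
At 63° latitude, spacing = 2932 × cos(63°) = 1331 km.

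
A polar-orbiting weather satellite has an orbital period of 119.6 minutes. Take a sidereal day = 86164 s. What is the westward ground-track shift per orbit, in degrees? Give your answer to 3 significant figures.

30.0°

T = 119.6 min = 7176.0 s.
During one orbit Earth rotates (7176.0 / 86164) × 360° = 29.98°.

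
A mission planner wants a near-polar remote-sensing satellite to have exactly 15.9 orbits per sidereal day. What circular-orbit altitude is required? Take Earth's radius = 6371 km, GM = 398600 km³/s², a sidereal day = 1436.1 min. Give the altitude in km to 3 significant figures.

Required period T = 86166 / 15.9 = 5419.2 s.
From T = 2π√(a³/μ): a = (μ T²/4π²)^(1/3) = (398600 × 5419.2² / 4π²)^(1/3) = 6668 km.
Altitude h = a − R = 6668 − 6371 = 297 km.

297 km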